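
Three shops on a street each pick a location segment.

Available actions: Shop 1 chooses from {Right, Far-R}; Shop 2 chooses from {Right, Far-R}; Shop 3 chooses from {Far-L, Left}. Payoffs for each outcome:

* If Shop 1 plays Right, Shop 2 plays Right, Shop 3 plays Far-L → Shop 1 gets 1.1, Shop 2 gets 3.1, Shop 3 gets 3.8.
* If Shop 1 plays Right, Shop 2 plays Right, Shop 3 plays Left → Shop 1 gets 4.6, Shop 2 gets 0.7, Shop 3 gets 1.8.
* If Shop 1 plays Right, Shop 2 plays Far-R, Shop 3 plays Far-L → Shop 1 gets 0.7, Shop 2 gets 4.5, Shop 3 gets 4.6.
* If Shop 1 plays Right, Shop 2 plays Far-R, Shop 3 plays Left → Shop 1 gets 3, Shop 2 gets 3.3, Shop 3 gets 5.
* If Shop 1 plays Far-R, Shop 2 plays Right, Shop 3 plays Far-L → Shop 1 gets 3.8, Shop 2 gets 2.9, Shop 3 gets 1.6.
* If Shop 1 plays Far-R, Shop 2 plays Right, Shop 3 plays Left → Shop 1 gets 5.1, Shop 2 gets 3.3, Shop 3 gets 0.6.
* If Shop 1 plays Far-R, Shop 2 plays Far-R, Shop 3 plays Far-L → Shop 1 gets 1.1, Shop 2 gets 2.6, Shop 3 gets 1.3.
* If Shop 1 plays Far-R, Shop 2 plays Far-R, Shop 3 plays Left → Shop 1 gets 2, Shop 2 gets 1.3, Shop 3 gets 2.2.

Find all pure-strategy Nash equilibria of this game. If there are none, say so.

The pure Nash equilibria are (Right, Far-R, Left) and (Far-R, Right, Far-L).

For each player, find the best response to each opponent profile; mutual best responses are the pure NE.
Shop 1 against (Right, Far-L): payoffs 1.1, 3.8 → best response Far-R.
Shop 1 against (Right, Left): payoffs 4.6, 5.1 → best response Far-R.
Shop 1 against (Far-R, Far-L): payoffs 0.7, 1.1 → best response Far-R.
Shop 1 against (Far-R, Left): payoffs 3, 2 → best response Right.
Shop 2 against (Right, Far-L): payoffs 3.1, 4.5 → best response Far-R.
Shop 2 against (Right, Left): payoffs 0.7, 3.3 → best response Far-R.
Shop 2 against (Far-R, Far-L): payoffs 2.9, 2.6 → best response Right.
Shop 2 against (Far-R, Left): payoffs 3.3, 1.3 → best response Right.
Shop 3 against (Right, Right): payoffs 3.8, 1.8 → best response Far-L.
Shop 3 against (Right, Far-R): payoffs 4.6, 5 → best response Left.
Shop 3 against (Far-R, Right): payoffs 1.6, 0.6 → best response Far-L.
Shop 3 against (Far-R, Far-R): payoffs 1.3, 2.2 → best response Left.
Mutual best responses: (Right, Far-R, Left); (Far-R, Right, Far-L).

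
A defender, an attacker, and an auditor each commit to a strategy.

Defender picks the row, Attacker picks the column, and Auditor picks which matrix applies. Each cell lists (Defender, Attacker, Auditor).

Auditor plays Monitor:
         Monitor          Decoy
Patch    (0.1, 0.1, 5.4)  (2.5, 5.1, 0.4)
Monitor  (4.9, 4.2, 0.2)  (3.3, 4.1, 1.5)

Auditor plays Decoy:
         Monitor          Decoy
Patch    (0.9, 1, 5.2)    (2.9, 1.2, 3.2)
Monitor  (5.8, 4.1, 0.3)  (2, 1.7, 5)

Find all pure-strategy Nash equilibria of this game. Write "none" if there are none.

Check each profile: it is a Nash equilibrium iff no player can strictly gain by switching unilaterally.
(Patch, Monitor, Monitor): Defender can switch to Monitor (0.1 → 4.9). Not NE.
(Patch, Monitor, Decoy): Defender can switch to Monitor (0.9 → 5.8). Not NE.
(Patch, Decoy, Monitor): Defender can switch to Monitor (2.5 → 3.3). Not NE.
(Patch, Decoy, Decoy): Defender gets 2.9, best alternative 2; Attacker gets 1.2, best alternative 1; Auditor gets 3.2, best alternative 0.4. No profitable deviation — NE.
(Monitor, Monitor, Monitor): Auditor can switch to Decoy (0.2 → 0.3). Not NE.
(Monitor, Monitor, Decoy): Defender gets 5.8, best alternative 0.9; Attacker gets 4.1, best alternative 1.7; Auditor gets 0.3, best alternative 0.2. No profitable deviation — NE.
(Monitor, Decoy, Monitor): Attacker can switch to Monitor (4.1 → 4.2). Not NE.
(Monitor, Decoy, Decoy): Defender can switch to Patch (2 → 2.9). Not NE.

Pure-strategy Nash equilibria: (Patch, Decoy, Decoy); (Monitor, Monitor, Decoy)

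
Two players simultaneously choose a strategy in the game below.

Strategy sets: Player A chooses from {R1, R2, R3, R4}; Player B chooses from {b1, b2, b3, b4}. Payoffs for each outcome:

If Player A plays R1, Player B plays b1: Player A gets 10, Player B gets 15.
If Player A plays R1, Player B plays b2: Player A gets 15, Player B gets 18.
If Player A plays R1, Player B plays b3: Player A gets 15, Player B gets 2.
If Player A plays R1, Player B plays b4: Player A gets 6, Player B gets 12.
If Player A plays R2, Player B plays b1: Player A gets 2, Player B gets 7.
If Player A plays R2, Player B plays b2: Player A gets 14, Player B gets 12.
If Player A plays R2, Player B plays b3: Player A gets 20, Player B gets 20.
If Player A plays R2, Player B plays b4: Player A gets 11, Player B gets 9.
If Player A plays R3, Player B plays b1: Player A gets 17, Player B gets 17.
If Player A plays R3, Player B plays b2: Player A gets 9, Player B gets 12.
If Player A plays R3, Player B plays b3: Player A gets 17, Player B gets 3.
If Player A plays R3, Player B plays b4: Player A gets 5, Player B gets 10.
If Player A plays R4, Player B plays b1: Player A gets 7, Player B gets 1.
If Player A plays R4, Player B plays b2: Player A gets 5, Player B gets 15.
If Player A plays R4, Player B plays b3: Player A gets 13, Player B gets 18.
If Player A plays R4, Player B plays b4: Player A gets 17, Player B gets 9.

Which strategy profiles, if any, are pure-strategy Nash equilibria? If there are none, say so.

Check each profile: it is a Nash equilibrium iff no player can strictly gain by switching unilaterally.
(R1, b1): Player A can switch to R3 (10 → 17). Not NE.
(R1, b2): Player A gets 15, best alternative 14; Player B gets 18, best alternative 15. No profitable deviation — NE.
(R1, b3): Player A can switch to R2 (15 → 20). Not NE.
(R1, b4): Player A can switch to R2 (6 → 11). Not NE.
(R2, b1): Player A can switch to R1 (2 → 10). Not NE.
(R2, b2): Player A can switch to R1 (14 → 15). Not NE.
(R2, b3): Player A gets 20, best alternative 17; Player B gets 20, best alternative 12. No profitable deviation — NE.
(R2, b4): Player A can switch to R4 (11 → 17). Not NE.
(R3, b1): Player A gets 17, best alternative 10; Player B gets 17, best alternative 12. No profitable deviation — NE.
(R3, b2): Player A can switch to R1 (9 → 15). Not NE.
(R3, b3): Player A can switch to R2 (17 → 20). Not NE.
(R3, b4): Player A can switch to R1 (5 → 6). Not NE.
(R4, b1): Player A can switch to R1 (7 → 10). Not NE.
(The remaining 3 profiles each have a profitable deviation by the same check.)

(R1, b2), (R2, b3), (R3, b1)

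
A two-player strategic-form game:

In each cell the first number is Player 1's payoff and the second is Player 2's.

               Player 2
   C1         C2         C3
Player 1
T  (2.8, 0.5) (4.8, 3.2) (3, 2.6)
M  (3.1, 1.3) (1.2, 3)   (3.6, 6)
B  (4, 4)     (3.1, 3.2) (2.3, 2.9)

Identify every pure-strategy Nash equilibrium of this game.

For each strategy profile, look for a profitable unilateral deviation.
(T, C1): Player 1 can switch to M (2.8 → 3.1). Not NE.
(T, C2): Player 1 gets 4.8, best alternative 3.1; Player 2 gets 3.2, best alternative 2.6. No profitable deviation — NE.
(T, C3): Player 1 can switch to M (3 → 3.6). Not NE.
(M, C1): Player 1 can switch to B (3.1 → 4). Not NE.
(M, C2): Player 1 can switch to T (1.2 → 4.8). Not NE.
(M, C3): Player 1 gets 3.6, best alternative 3; Player 2 gets 6, best alternative 3. No profitable deviation — NE.
(B, C1): Player 1 gets 4, best alternative 3.1; Player 2 gets 4, best alternative 3.2. No profitable deviation — NE.
(B, C2): Player 1 can switch to T (3.1 → 4.8). Not NE.
(B, C3): Player 1 can switch to T (2.3 → 3). Not NE.

(T, C2); (M, C3); (B, C1)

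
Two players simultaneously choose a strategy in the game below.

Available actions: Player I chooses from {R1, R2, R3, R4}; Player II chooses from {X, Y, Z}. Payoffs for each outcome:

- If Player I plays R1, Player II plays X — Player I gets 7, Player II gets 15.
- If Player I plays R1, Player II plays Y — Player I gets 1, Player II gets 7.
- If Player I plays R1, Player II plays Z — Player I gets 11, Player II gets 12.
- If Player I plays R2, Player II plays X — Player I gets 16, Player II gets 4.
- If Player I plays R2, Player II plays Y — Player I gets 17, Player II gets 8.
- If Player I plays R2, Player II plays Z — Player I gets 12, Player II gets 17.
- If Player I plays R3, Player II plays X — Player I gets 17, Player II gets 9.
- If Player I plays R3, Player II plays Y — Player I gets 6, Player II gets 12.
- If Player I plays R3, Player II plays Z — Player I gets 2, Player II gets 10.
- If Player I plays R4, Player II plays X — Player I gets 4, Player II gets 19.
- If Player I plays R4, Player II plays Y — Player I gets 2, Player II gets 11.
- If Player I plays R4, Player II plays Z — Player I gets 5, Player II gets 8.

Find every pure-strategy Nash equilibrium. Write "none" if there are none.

Pure NE: (R2, Z)

Check each profile: it is a Nash equilibrium iff no player can strictly gain by switching unilaterally.
(R1, X): Player I can switch to R2 (7 → 16). Not NE.
(R1, Y): Player I can switch to R2 (1 → 17). Not NE.
(R1, Z): Player I can switch to R2 (11 → 12). Not NE.
(R2, X): Player I can switch to R3 (16 → 17). Not NE.
(R2, Y): Player II can switch to Z (8 → 17). Not NE.
(R2, Z): Player I gets 12, best alternative 11; Player II gets 17, best alternative 8. No profitable deviation — NE.
(R3, X): Player II can switch to Y (9 → 12). Not NE.
(The remaining 5 profiles each have a profitable deviation by the same check.)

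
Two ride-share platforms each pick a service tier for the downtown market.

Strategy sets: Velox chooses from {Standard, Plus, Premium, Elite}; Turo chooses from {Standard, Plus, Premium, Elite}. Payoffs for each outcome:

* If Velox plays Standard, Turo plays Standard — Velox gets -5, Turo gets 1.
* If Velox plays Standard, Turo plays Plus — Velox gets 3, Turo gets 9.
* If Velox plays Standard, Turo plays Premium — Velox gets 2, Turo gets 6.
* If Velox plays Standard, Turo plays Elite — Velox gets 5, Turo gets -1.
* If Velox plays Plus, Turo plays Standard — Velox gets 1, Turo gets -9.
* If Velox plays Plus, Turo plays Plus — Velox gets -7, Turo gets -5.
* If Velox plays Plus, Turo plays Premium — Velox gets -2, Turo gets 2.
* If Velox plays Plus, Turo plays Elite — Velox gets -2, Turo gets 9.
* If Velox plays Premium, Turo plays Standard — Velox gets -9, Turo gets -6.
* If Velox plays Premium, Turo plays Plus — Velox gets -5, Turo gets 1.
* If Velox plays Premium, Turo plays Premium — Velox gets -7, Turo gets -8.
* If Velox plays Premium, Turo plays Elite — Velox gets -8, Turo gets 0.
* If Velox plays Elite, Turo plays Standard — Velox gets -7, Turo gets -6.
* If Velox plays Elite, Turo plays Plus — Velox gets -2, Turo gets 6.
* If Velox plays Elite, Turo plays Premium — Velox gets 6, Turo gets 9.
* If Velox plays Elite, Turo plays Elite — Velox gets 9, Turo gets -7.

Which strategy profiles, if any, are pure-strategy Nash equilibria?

(Standard, Plus) and (Elite, Premium)

Velox against Standard: payoffs -5, 1, -9, -7 → best response Plus.
Velox against Plus: payoffs 3, -7, -5, -2 → best response Standard.
Velox against Premium: payoffs 2, -2, -7, 6 → best response Elite.
Velox against Elite: payoffs 5, -2, -8, 9 → best response Elite.
Turo against Standard: payoffs 1, 9, 6, -1 → best response Plus.
Turo against Plus: payoffs -9, -5, 2, 9 → best response Elite.
Turo against Premium: payoffs -6, 1, -8, 0 → best response Plus.
Turo against Elite: payoffs -6, 6, 9, -7 → best response Premium.
Mutual best responses: (Standard, Plus); (Elite, Premium).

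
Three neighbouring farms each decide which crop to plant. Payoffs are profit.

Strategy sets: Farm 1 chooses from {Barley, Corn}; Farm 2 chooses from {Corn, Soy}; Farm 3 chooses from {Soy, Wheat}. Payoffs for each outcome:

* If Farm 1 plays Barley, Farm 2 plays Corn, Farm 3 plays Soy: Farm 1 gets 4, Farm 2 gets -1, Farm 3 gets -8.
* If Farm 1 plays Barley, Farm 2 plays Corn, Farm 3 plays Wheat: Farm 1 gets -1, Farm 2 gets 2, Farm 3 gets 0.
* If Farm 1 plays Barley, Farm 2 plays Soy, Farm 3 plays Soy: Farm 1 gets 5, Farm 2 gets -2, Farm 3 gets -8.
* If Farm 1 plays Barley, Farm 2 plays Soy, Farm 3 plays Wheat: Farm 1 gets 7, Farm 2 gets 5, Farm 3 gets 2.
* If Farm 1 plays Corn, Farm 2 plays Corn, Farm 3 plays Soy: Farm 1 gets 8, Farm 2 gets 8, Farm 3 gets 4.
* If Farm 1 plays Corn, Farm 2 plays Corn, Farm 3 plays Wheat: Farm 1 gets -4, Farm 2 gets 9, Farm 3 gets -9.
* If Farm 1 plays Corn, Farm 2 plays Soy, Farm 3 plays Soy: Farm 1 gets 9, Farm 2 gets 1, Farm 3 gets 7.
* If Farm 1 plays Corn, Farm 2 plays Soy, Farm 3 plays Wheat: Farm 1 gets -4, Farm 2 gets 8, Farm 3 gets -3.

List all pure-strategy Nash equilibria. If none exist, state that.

Pure-strategy Nash equilibria: (Barley, Soy, Wheat); (Corn, Corn, Soy)

Farm 1 against (Corn, Soy): payoffs 4, 8 → best response Corn.
Farm 1 against (Corn, Wheat): payoffs -1, -4 → best response Barley.
Farm 1 against (Soy, Soy): payoffs 5, 9 → best response Corn.
Farm 1 against (Soy, Wheat): payoffs 7, -4 → best response Barley.
Farm 2 against (Barley, Soy): payoffs -1, -2 → best response Corn.
Farm 2 against (Barley, Wheat): payoffs 2, 5 → best response Soy.
Farm 2 against (Corn, Soy): payoffs 8, 1 → best response Corn.
Farm 2 against (Corn, Wheat): payoffs 9, 8 → best response Corn.
Farm 3 against (Barley, Corn): payoffs -8, 0 → best response Wheat.
Farm 3 against (Barley, Soy): payoffs -8, 2 → best response Wheat.
Farm 3 against (Corn, Corn): payoffs 4, -9 → best response Soy.
Farm 3 against (Corn, Soy): payoffs 7, -3 → best response Soy.
Mutual best responses: (Barley, Soy, Wheat); (Corn, Corn, Soy).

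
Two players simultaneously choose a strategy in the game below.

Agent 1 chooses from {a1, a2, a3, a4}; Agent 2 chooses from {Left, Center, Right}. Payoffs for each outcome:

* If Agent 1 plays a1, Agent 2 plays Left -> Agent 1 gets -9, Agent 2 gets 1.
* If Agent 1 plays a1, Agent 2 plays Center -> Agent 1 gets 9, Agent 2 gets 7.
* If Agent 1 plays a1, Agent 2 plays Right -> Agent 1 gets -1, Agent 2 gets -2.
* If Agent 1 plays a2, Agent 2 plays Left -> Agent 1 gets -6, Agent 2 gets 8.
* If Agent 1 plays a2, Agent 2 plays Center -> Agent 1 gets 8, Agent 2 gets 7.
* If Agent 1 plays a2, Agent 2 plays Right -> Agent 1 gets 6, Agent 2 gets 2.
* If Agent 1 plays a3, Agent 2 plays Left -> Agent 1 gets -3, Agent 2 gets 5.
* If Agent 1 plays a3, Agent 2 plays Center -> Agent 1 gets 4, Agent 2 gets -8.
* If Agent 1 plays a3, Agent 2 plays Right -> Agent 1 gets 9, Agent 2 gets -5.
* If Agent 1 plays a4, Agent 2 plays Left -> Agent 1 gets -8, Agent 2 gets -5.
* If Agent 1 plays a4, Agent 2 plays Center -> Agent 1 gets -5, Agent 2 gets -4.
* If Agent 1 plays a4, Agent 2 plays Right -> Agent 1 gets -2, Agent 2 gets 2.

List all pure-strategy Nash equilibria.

Agent 1 against Left: payoffs -9, -6, -3, -8 → best response a3.
Agent 1 against Center: payoffs 9, 8, 4, -5 → best response a1.
Agent 1 against Right: payoffs -1, 6, 9, -2 → best response a3.
Agent 2 against a1: payoffs 1, 7, -2 → best response Center.
Agent 2 against a2: payoffs 8, 7, 2 → best response Left.
Agent 2 against a3: payoffs 5, -8, -5 → best response Left.
Agent 2 against a4: payoffs -5, -4, 2 → best response Right.
Mutual best responses: (a1, Center); (a3, Left).

(a1, Center), (a3, Left)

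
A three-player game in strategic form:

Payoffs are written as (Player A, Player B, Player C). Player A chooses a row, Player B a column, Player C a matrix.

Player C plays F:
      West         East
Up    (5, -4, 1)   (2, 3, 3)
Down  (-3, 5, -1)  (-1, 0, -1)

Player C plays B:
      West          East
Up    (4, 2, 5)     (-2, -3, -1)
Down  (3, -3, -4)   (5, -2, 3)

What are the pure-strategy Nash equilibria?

(Up, West, B), (Up, East, F), (Down, East, B)

Mark each player's best response to every combination of opponents' strategies; a profile where every player is best-responding is a pure Nash equilibrium.
Player A against (West, F): payoffs 5, -3 → best response Up.
Player A against (West, B): payoffs 4, 3 → best response Up.
Player A against (East, F): payoffs 2, -1 → best response Up.
Player A against (East, B): payoffs -2, 5 → best response Down.
Player B against (Up, F): payoffs -4, 3 → best response East.
Player B against (Up, B): payoffs 2, -3 → best response West.
Player B against (Down, F): payoffs 5, 0 → best response West.
Player B against (Down, B): payoffs -3, -2 → best response East.
Player C against (Up, West): payoffs 1, 5 → best response B.
Player C against (Up, East): payoffs 3, -1 → best response F.
Player C against (Down, West): payoffs -1, -4 → best response F.
Player C against (Down, East): payoffs -1, 3 → best response B.
Mutual best responses: (Up, West, B); (Up, East, F); (Down, East, B).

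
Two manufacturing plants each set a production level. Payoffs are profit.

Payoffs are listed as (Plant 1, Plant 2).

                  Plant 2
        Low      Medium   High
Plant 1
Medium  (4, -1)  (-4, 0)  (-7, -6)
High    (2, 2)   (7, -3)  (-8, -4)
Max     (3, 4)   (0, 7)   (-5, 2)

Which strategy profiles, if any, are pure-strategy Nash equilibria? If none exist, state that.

No pure-strategy Nash equilibrium.

(Medium, Low): Plant 2 can switch to Medium (-1 → 0). Not NE.
(Medium, Medium): Plant 1 can switch to High (-4 → 7). Not NE.
(Medium, High): Plant 1 can switch to Max (-7 → -5). Not NE.
(High, Low): Plant 1 can switch to Medium (2 → 4). Not NE.
(High, Medium): Plant 2 can switch to Low (-3 → 2). Not NE.
(High, High): Plant 1 can switch to Medium (-8 → -7). Not NE.
(The remaining 3 profiles each have a profitable deviation by the same check.)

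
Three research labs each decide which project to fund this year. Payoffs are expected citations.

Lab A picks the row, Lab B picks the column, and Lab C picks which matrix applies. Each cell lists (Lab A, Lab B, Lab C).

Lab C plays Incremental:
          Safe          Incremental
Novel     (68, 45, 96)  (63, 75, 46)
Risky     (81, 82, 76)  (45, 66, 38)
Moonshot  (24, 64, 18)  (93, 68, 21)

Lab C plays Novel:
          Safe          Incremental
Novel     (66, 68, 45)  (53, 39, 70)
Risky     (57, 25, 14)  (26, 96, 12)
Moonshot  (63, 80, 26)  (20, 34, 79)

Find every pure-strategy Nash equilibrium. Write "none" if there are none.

The unique pure-strategy Nash equilibrium is (Risky, Safe, Incremental).

Lab A against (Safe, Incremental): payoffs 68, 81, 24 → best response Risky.
Lab A against (Safe, Novel): payoffs 66, 57, 63 → best response Novel.
Lab A against (Incremental, Incremental): payoffs 63, 45, 93 → best response Moonshot.
Lab A against (Incremental, Novel): payoffs 53, 26, 20 → best response Novel.
Lab B against (Novel, Incremental): payoffs 45, 75 → best response Incremental.
Lab B against (Novel, Novel): payoffs 68, 39 → best response Safe.
Lab B against (Risky, Incremental): payoffs 82, 66 → best response Safe.
Lab B against (Risky, Novel): payoffs 25, 96 → best response Incremental.
Lab B against (Moonshot, Incremental): payoffs 64, 68 → best response Incremental.
Lab B against (Moonshot, Novel): payoffs 80, 34 → best response Safe.
Lab C against (Novel, Safe): payoffs 96, 45 → best response Incremental.
Lab C against (Novel, Incremental): payoffs 46, 70 → best response Novel.
Lab C against (Risky, Safe): payoffs 76, 14 → best response Incremental.
Lab C against (Risky, Incremental): payoffs 38, 12 → best response Incremental.
Lab C against (Moonshot, Safe): payoffs 18, 26 → best response Novel.
Lab C against (Moonshot, Incremental): payoffs 21, 79 → best response Novel.
Mutual best responses: (Risky, Safe, Incremental).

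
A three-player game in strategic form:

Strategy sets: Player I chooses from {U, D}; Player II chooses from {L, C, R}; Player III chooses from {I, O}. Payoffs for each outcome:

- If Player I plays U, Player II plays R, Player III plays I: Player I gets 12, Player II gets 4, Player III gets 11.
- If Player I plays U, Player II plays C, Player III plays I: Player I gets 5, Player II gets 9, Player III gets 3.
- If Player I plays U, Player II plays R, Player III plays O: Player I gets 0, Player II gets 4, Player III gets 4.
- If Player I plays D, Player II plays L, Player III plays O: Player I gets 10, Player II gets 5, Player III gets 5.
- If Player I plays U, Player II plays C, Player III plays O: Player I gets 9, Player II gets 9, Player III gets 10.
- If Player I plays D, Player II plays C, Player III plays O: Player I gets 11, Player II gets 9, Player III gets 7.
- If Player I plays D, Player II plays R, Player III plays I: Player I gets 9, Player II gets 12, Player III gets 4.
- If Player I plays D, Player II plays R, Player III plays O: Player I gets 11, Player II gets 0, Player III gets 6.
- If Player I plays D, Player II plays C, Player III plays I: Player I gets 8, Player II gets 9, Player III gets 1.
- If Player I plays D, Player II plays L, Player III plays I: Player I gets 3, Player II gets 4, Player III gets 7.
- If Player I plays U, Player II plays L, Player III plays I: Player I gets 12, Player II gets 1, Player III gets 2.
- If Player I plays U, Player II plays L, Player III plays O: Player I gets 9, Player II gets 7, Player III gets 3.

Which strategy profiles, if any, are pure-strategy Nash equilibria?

The unique pure-strategy Nash equilibrium is (D, C, O).

(U, L, I): Player II can switch to C (1 → 9). Not NE.
(U, L, O): Player I can switch to D (9 → 10). Not NE.
(U, C, I): Player I can switch to D (5 → 8). Not NE.
(U, C, O): Player I can switch to D (9 → 11). Not NE.
(U, R, I): Player II can switch to C (4 → 9). Not NE.
(U, R, O): Player I can switch to D (0 → 11). Not NE.
(D, L, I): Player I can switch to U (3 → 12). Not NE.
(D, L, O): Player II can switch to C (5 → 9). Not NE.
(D, C, O): Player I gets 11, best alternative 9; Player II gets 9, best alternative 5; Player III gets 7, best alternative 1. No profitable deviation — NE.
(The remaining 3 profiles each have a profitable deviation by the same check.)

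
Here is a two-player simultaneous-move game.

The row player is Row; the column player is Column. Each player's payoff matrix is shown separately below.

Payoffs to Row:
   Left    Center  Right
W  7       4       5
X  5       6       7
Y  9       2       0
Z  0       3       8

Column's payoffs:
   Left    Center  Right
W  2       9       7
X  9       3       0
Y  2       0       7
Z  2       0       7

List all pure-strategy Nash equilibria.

The unique pure-strategy Nash equilibrium is (Z, Right).

Row against Left: payoffs 7, 5, 9, 0 → best response Y.
Row against Center: payoffs 4, 6, 2, 3 → best response X.
Row against Right: payoffs 5, 7, 0, 8 → best response Z.
Column against W: payoffs 2, 9, 7 → best response Center.
Column against X: payoffs 9, 3, 0 → best response Left.
Column against Y: payoffs 2, 0, 7 → best response Right.
Column against Z: payoffs 2, 0, 7 → best response Right.
Mutual best responses: (Z, Right).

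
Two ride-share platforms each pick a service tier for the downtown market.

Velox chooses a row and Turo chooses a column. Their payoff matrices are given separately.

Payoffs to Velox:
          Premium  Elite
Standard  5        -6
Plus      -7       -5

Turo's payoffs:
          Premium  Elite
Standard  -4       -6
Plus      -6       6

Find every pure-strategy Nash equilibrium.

(Standard, Premium), (Plus, Elite)

(Standard, Premium): Velox gets 5, best alternative -7; Turo gets -4, best alternative -6. No profitable deviation — NE.
(Standard, Elite): Velox can switch to Plus (-6 → -5). Not NE.
(Plus, Premium): Velox can switch to Standard (-7 → 5). Not NE.
(Plus, Elite): Velox gets -5, best alternative -6; Turo gets 6, best alternative -6. No profitable deviation — NE.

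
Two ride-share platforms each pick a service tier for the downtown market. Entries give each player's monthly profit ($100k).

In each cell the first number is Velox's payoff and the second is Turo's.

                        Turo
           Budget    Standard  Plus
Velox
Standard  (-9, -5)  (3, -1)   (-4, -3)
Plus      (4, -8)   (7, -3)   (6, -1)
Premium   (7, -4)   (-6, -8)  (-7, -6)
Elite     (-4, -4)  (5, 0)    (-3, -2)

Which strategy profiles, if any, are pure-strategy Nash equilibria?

Velox against Budget: payoffs -9, 4, 7, -4 → best response Premium.
Velox against Standard: payoffs 3, 7, -6, 5 → best response Plus.
Velox against Plus: payoffs -4, 6, -7, -3 → best response Plus.
Turo against Standard: payoffs -5, -1, -3 → best response Standard.
Turo against Plus: payoffs -8, -3, -1 → best response Plus.
Turo against Premium: payoffs -4, -8, -6 → best response Budget.
Turo against Elite: payoffs -4, 0, -2 → best response Standard.
Mutual best responses: (Plus, Plus); (Premium, Budget).

(Plus, Plus); (Premium, Budget)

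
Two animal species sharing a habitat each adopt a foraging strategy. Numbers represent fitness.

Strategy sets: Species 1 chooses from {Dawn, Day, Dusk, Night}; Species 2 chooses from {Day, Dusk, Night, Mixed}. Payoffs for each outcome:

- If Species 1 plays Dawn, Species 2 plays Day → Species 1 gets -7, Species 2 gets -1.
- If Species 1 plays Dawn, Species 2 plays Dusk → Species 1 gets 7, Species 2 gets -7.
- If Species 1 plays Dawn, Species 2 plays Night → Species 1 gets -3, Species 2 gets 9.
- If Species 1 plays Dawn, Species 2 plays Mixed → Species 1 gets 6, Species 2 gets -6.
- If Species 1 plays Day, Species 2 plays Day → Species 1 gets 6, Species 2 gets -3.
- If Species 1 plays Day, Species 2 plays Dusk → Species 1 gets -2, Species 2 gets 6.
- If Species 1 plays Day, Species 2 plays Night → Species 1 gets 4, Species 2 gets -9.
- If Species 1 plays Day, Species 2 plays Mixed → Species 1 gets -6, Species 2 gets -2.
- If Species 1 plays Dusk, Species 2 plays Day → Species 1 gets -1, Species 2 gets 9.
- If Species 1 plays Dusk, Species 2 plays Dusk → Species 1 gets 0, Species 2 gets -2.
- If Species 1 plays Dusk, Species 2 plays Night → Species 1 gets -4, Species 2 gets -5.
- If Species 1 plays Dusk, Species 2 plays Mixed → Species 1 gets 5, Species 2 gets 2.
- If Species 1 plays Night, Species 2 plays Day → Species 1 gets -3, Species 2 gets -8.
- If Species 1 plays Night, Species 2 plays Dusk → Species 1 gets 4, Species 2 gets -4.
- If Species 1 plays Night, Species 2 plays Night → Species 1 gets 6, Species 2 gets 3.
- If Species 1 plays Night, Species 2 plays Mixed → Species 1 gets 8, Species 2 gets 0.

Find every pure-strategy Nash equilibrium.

Pure NE: (Night, Night)

(Dawn, Day): Species 1 can switch to Day (-7 → 6). Not NE.
(Dawn, Dusk): Species 2 can switch to Day (-7 → -1). Not NE.
(Dawn, Night): Species 1 can switch to Day (-3 → 4). Not NE.
(Dawn, Mixed): Species 1 can switch to Night (6 → 8). Not NE.
(Day, Day): Species 2 can switch to Dusk (-3 → 6). Not NE.
(Day, Dusk): Species 1 can switch to Dawn (-2 → 7). Not NE.
(Day, Night): Species 1 can switch to Night (4 → 6). Not NE.
(Day, Mixed): Species 1 can switch to Dawn (-6 → 6). Not NE.
(Night, Night): Species 1 gets 6, best alternative 4; Species 2 gets 3, best alternative 0. No profitable deviation — NE.
(The remaining 7 profiles each have a profitable deviation by the same check.)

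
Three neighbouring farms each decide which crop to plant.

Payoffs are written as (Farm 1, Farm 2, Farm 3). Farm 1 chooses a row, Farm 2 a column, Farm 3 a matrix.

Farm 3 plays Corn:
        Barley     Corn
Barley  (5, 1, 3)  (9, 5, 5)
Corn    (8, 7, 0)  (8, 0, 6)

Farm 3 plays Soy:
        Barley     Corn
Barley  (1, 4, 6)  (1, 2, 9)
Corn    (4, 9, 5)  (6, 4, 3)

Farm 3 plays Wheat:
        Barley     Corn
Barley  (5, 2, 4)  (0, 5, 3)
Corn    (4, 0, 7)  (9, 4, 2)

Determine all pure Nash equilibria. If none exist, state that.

Farm 1 against (Barley, Corn): payoffs 5, 8 → best response Corn.
Farm 1 against (Barley, Soy): payoffs 1, 4 → best response Corn.
Farm 1 against (Barley, Wheat): payoffs 5, 4 → best response Barley.
Farm 1 against (Corn, Corn): payoffs 9, 8 → best response Barley.
Farm 1 against (Corn, Soy): payoffs 1, 6 → best response Corn.
Farm 1 against (Corn, Wheat): payoffs 0, 9 → best response Corn.
Farm 2 against (Barley, Corn): payoffs 1, 5 → best response Corn.
Farm 2 against (Barley, Soy): payoffs 4, 2 → best response Barley.
Farm 2 against (Barley, Wheat): payoffs 2, 5 → best response Corn.
Farm 2 against (Corn, Corn): payoffs 7, 0 → best response Barley.
Farm 2 against (Corn, Soy): payoffs 9, 4 → best response Barley.
Farm 2 against (Corn, Wheat): payoffs 0, 4 → best response Corn.
Farm 3 against (Barley, Barley): payoffs 3, 6, 4 → best response Soy.
Farm 3 against (Barley, Corn): payoffs 5, 9, 3 → best response Soy.
Farm 3 against (Corn, Barley): payoffs 0, 5, 7 → best response Wheat.
Farm 3 against (Corn, Corn): payoffs 6, 3, 2 → best response Corn.
No profile is a mutual best response for all players.

This game has no pure Nash equilibrium.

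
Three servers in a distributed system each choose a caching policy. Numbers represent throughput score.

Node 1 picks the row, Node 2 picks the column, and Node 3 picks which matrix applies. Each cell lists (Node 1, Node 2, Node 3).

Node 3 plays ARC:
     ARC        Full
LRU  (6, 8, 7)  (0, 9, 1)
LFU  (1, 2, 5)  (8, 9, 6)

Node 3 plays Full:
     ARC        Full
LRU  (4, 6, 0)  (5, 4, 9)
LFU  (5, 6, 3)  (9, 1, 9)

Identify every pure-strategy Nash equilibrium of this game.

none

Mark each player's best response to every combination of opponents' strategies; a profile where every player is best-responding is a pure Nash equilibrium.
Node 1 against (ARC, ARC): payoffs 6, 1 → best response LRU.
Node 1 against (ARC, Full): payoffs 4, 5 → best response LFU.
Node 1 against (Full, ARC): payoffs 0, 8 → best response LFU.
Node 1 against (Full, Full): payoffs 5, 9 → best response LFU.
Node 2 against (LRU, ARC): payoffs 8, 9 → best response Full.
Node 2 against (LRU, Full): payoffs 6, 4 → best response ARC.
Node 2 against (LFU, ARC): payoffs 2, 9 → best response Full.
Node 2 against (LFU, Full): payoffs 6, 1 → best response ARC.
Node 3 against (LRU, ARC): payoffs 7, 0 → best response ARC.
Node 3 against (LRU, Full): payoffs 1, 9 → best response Full.
Node 3 against (LFU, ARC): payoffs 5, 3 → best response ARC.
Node 3 against (LFU, Full): payoffs 6, 9 → best response Full.
No profile is a mutual best response for all players.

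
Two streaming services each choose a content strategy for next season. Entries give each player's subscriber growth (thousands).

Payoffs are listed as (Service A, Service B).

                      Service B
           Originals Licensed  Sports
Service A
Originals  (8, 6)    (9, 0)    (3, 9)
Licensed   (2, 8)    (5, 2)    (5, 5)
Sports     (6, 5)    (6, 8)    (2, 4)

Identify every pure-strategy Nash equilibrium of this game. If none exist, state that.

For each player, find the best response to each opponent profile; mutual best responses are the pure NE.
Service A against Originals: payoffs 8, 2, 6 → best response Originals.
Service A against Licensed: payoffs 9, 5, 6 → best response Originals.
Service A against Sports: payoffs 3, 5, 2 → best response Licensed.
Service B against Originals: payoffs 6, 0, 9 → best response Sports.
Service B against Licensed: payoffs 8, 2, 5 → best response Originals.
Service B against Sports: payoffs 5, 8, 4 → best response Licensed.
No profile is a mutual best response for all players.

No pure-strategy Nash equilibrium.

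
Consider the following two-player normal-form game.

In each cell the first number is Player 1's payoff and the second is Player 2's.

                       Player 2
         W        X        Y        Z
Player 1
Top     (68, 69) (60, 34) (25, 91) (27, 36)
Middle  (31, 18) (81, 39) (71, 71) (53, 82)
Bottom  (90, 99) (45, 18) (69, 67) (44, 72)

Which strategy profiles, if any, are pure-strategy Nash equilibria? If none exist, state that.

(Middle, Z) and (Bottom, W)

Player 1 against W: payoffs 68, 31, 90 → best response Bottom.
Player 1 against X: payoffs 60, 81, 45 → best response Middle.
Player 1 against Y: payoffs 25, 71, 69 → best response Middle.
Player 1 against Z: payoffs 27, 53, 44 → best response Middle.
Player 2 against Top: payoffs 69, 34, 91, 36 → best response Y.
Player 2 against Middle: payoffs 18, 39, 71, 82 → best response Z.
Player 2 against Bottom: payoffs 99, 18, 67, 72 → best response W.
Mutual best responses: (Middle, Z); (Bottom, W).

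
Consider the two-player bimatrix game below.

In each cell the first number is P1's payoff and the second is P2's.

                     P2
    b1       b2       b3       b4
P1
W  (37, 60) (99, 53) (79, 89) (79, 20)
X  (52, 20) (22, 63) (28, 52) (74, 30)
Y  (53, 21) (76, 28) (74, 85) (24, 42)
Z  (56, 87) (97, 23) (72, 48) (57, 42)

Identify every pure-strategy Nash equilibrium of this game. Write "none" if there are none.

For each strategy profile, look for a profitable unilateral deviation.
(W, b1): P1 can switch to X (37 → 52). Not NE.
(W, b2): P2 can switch to b1 (53 → 60). Not NE.
(W, b3): P1 gets 79, best alternative 74; P2 gets 89, best alternative 60. No profitable deviation — NE.
(W, b4): P2 can switch to b1 (20 → 60). Not NE.
(X, b1): P1 can switch to Y (52 → 53). Not NE.
(X, b2): P1 can switch to W (22 → 99). Not NE.
(X, b3): P1 can switch to W (28 → 79). Not NE.
(X, b4): P1 can switch to W (74 → 79). Not NE.
(Y, b1): P1 can switch to Z (53 → 56). Not NE.
(Y, b2): P1 can switch to W (76 → 99). Not NE.
(Y, b3): P1 can switch to W (74 → 79). Not NE.
(Z, b1): P1 gets 56, best alternative 53; P2 gets 87, best alternative 48. No profitable deviation — NE.
(The remaining 4 profiles each have a profitable deviation by the same check.)

Pure-strategy Nash equilibria: (W, b3) and (Z, b1)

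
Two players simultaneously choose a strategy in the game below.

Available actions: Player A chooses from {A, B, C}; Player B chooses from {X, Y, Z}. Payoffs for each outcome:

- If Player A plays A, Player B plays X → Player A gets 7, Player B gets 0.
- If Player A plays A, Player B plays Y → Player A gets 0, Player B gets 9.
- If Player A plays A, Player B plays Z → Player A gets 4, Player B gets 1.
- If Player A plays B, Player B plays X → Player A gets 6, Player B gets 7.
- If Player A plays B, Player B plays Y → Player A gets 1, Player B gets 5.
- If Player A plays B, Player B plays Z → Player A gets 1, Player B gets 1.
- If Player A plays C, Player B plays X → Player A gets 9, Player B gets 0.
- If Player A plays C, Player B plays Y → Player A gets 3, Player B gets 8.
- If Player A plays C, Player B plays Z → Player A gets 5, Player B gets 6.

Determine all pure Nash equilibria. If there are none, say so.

(C, Y)

Mark each player's best response to every combination of opponents' strategies; a profile where every player is best-responding is a pure Nash equilibrium.
Player A against X: payoffs 7, 6, 9 → best response C.
Player A against Y: payoffs 0, 1, 3 → best response C.
Player A against Z: payoffs 4, 1, 5 → best response C.
Player B against A: payoffs 0, 9, 1 → best response Y.
Player B against B: payoffs 7, 5, 1 → best response X.
Player B against C: payoffs 0, 8, 6 → best response Y.
Mutual best responses: (C, Y).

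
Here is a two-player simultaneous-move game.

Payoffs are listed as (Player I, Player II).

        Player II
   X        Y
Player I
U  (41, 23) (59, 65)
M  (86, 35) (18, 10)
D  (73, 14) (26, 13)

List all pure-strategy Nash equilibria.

(U, Y) and (M, X)

For each player, find the best response to each opponent profile; mutual best responses are the pure NE.
Player I against X: payoffs 41, 86, 73 → best response M.
Player I against Y: payoffs 59, 18, 26 → best response U.
Player II against U: payoffs 23, 65 → best response Y.
Player II against M: payoffs 35, 10 → best response X.
Player II against D: payoffs 14, 13 → best response X.
Mutual best responses: (U, Y); (M, X).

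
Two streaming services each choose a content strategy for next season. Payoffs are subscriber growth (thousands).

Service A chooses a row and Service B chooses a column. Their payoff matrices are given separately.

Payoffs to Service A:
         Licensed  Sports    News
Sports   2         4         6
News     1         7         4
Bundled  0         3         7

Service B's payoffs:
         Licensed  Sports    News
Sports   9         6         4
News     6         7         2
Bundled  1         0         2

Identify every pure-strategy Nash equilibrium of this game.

For each player, find the best response to each opponent profile; mutual best responses are the pure NE.
Service A against Licensed: payoffs 2, 1, 0 → best response Sports.
Service A against Sports: payoffs 4, 7, 3 → best response News.
Service A against News: payoffs 6, 4, 7 → best response Bundled.
Service B against Sports: payoffs 9, 6, 4 → best response Licensed.
Service B against News: payoffs 6, 7, 2 → best response Sports.
Service B against Bundled: payoffs 1, 0, 2 → best response News.
Mutual best responses: (Sports, Licensed); (News, Sports); (Bundled, News).

Pure-strategy Nash equilibria: (Sports, Licensed); (News, Sports); (Bundled, News)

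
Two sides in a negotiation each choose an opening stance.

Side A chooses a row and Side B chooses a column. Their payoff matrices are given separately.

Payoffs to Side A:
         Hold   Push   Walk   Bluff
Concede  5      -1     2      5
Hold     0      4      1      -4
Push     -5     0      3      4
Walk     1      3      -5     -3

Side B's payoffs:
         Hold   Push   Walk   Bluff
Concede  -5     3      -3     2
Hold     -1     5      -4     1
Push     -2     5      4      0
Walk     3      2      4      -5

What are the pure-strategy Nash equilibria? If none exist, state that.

Pure NE: (Hold, Push)

(Concede, Hold): Side B can switch to Push (-5 → 3). Not NE.
(Concede, Push): Side A can switch to Hold (-1 → 4). Not NE.
(Concede, Walk): Side A can switch to Push (2 → 3). Not NE.
(Concede, Bluff): Side B can switch to Push (2 → 3). Not NE.
(Hold, Hold): Side A can switch to Concede (0 → 5). Not NE.
(Hold, Push): Side A gets 4, best alternative 3; Side B gets 5, best alternative 1. No profitable deviation — NE.
(Hold, Walk): Side A can switch to Concede (1 → 2). Not NE.
(Hold, Bluff): Side A can switch to Concede (-4 → 5). Not NE.
(Push, Hold): Side A can switch to Concede (-5 → 5). Not NE.
(Push, Push): Side A can switch to Hold (0 → 4). Not NE.
(Push, Walk): Side B can switch to Push (4 → 5). Not NE.
(The remaining 5 profiles each have a profitable deviation by the same check.)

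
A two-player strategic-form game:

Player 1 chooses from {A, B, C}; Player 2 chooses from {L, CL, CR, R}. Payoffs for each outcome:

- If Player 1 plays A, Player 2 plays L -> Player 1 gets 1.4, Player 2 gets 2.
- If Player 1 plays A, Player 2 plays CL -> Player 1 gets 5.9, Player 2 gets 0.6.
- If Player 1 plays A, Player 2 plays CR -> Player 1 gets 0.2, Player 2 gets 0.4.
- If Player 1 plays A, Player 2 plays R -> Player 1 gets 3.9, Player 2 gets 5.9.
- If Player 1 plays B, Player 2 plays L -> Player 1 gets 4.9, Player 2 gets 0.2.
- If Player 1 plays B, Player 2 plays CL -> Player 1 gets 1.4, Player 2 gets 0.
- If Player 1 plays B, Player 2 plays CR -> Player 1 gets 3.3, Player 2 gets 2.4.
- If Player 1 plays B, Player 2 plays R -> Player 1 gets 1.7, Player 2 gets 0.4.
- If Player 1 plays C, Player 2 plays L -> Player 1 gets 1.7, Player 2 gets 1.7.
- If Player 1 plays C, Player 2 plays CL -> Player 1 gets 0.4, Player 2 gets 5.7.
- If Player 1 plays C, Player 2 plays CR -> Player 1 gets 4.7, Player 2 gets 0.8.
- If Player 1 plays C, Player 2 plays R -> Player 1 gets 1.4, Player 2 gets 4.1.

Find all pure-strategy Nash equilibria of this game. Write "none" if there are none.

(A, L): Player 1 can switch to B (1.4 → 4.9). Not NE.
(A, CL): Player 2 can switch to L (0.6 → 2). Not NE.
(A, CR): Player 1 can switch to B (0.2 → 3.3). Not NE.
(A, R): Player 1 gets 3.9, best alternative 1.7; Player 2 gets 5.9, best alternative 2. No profitable deviation — NE.
(B, L): Player 2 can switch to CR (0.2 → 2.4). Not NE.
(B, CL): Player 1 can switch to A (1.4 → 5.9). Not NE.
(B, CR): Player 1 can switch to C (3.3 → 4.7). Not NE.
(B, R): Player 1 can switch to A (1.7 → 3.9). Not NE.
(C, L): Player 1 can switch to B (1.7 → 4.9). Not NE.
(C, CL): Player 1 can switch to A (0.4 → 5.9). Not NE.
(C, CR): Player 2 can switch to L (0.8 → 1.7). Not NE.
(C, R): Player 1 can switch to A (1.4 → 3.9). Not NE.

The unique pure-strategy Nash equilibrium is (A, R).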